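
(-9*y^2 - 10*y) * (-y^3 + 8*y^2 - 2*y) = 9*y^5 - 62*y^4 - 62*y^3 + 20*y^2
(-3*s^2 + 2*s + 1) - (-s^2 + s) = -2*s^2 + s + 1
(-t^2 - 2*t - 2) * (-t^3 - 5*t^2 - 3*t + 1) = t^5 + 7*t^4 + 15*t^3 + 15*t^2 + 4*t - 2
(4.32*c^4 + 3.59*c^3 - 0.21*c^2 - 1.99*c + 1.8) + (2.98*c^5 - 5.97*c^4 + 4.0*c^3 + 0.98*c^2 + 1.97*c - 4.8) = 2.98*c^5 - 1.65*c^4 + 7.59*c^3 + 0.77*c^2 - 0.02*c - 3.0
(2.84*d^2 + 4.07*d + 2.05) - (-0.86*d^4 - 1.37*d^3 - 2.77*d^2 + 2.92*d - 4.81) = 0.86*d^4 + 1.37*d^3 + 5.61*d^2 + 1.15*d + 6.86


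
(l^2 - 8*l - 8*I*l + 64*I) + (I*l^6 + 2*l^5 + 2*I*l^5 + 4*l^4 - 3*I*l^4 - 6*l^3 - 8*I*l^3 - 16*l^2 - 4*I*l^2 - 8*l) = I*l^6 + 2*l^5 + 2*I*l^5 + 4*l^4 - 3*I*l^4 - 6*l^3 - 8*I*l^3 - 15*l^2 - 4*I*l^2 - 16*l - 8*I*l + 64*I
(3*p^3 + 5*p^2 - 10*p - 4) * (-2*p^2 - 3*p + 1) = -6*p^5 - 19*p^4 + 8*p^3 + 43*p^2 + 2*p - 4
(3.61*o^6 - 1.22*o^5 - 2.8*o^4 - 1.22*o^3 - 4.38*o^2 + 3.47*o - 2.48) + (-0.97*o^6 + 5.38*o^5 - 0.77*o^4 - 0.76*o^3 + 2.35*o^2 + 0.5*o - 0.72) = 2.64*o^6 + 4.16*o^5 - 3.57*o^4 - 1.98*o^3 - 2.03*o^2 + 3.97*o - 3.2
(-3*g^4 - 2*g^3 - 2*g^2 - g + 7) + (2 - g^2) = -3*g^4 - 2*g^3 - 3*g^2 - g + 9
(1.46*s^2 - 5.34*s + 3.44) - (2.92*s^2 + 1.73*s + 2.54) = -1.46*s^2 - 7.07*s + 0.9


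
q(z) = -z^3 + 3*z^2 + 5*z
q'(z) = -3*z^2 + 6*z + 5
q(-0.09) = -0.42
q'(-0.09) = 4.44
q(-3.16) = 45.71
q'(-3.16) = -43.92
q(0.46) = 2.84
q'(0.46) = 7.13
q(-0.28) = -1.14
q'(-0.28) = 3.08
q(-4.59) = 136.96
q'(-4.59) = -85.74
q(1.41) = 10.21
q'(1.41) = 7.50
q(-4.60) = 137.82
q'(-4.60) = -86.08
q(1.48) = 10.73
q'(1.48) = 7.31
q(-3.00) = 39.00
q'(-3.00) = -40.00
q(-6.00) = 294.00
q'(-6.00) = -139.00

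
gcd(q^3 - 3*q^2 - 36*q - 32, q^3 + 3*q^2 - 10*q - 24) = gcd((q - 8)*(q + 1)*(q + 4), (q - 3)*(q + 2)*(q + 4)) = q + 4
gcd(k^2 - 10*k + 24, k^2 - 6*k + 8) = k - 4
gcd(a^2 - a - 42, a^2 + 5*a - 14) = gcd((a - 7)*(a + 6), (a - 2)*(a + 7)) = 1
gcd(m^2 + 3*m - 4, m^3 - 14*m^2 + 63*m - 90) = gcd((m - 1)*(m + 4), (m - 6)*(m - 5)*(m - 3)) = 1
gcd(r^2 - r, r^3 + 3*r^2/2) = r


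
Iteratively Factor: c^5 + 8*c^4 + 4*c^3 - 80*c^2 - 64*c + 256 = (c - 2)*(c^4 + 10*c^3 + 24*c^2 - 32*c - 128) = (c - 2)*(c + 4)*(c^3 + 6*c^2 - 32) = (c - 2)^2*(c + 4)*(c^2 + 8*c + 16) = (c - 2)^2*(c + 4)^2*(c + 4)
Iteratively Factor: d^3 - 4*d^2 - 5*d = (d - 5)*(d^2 + d) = (d - 5)*(d + 1)*(d)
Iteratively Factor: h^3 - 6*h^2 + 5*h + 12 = (h - 3)*(h^2 - 3*h - 4) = (h - 4)*(h - 3)*(h + 1)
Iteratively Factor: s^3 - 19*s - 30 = (s - 5)*(s^2 + 5*s + 6) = (s - 5)*(s + 2)*(s + 3)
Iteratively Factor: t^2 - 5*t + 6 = (t - 2)*(t - 3)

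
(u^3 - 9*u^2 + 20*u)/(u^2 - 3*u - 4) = u*(u - 5)/(u + 1)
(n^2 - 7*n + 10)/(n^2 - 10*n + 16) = (n - 5)/(n - 8)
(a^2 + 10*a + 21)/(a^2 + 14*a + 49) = (a + 3)/(a + 7)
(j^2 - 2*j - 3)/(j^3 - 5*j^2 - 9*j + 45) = (j + 1)/(j^2 - 2*j - 15)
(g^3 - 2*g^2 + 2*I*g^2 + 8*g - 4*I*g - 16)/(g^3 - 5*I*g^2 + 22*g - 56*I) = (g - 2)/(g - 7*I)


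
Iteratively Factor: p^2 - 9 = (p + 3)*(p - 3)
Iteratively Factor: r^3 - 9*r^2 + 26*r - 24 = (r - 2)*(r^2 - 7*r + 12) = (r - 4)*(r - 2)*(r - 3)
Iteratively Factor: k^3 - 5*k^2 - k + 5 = (k - 1)*(k^2 - 4*k - 5) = (k - 5)*(k - 1)*(k + 1)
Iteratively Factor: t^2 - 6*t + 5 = (t - 1)*(t - 5)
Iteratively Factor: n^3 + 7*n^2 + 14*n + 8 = (n + 2)*(n^2 + 5*n + 4) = (n + 2)*(n + 4)*(n + 1)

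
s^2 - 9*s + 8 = (s - 8)*(s - 1)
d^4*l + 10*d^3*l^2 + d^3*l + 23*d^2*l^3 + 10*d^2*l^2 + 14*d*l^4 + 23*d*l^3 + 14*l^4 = (d + l)*(d + 2*l)*(d + 7*l)*(d*l + l)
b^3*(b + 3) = b^4 + 3*b^3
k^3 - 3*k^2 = k^2*(k - 3)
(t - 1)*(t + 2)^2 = t^3 + 3*t^2 - 4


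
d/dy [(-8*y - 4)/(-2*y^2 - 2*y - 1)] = 16*y*(-y - 1)/(4*y^4 + 8*y^3 + 8*y^2 + 4*y + 1)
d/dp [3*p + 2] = 3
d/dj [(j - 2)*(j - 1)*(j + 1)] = 3*j^2 - 4*j - 1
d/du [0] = 0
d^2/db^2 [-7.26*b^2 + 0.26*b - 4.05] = -14.5200000000000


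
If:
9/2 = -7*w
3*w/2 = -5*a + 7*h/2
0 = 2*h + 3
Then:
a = -6/7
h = -3/2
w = -9/14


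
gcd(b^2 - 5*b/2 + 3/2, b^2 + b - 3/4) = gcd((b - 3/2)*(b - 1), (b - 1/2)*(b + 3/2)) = 1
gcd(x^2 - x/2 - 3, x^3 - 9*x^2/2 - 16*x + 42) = x - 2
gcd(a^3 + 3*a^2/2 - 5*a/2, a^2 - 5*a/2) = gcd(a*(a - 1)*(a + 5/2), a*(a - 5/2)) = a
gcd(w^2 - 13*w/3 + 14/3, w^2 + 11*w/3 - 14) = w - 7/3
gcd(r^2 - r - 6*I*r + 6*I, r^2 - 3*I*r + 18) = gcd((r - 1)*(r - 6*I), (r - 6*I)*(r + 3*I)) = r - 6*I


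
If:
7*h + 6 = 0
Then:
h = -6/7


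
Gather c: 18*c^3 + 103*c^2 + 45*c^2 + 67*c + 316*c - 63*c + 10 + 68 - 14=18*c^3 + 148*c^2 + 320*c + 64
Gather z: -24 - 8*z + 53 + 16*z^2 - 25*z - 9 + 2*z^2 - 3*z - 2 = 18*z^2 - 36*z + 18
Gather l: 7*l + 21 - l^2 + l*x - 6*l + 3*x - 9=-l^2 + l*(x + 1) + 3*x + 12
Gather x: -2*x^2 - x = -2*x^2 - x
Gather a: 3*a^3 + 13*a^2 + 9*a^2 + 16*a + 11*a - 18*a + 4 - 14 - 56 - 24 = 3*a^3 + 22*a^2 + 9*a - 90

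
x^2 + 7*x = x*(x + 7)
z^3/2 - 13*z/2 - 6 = (z/2 + 1/2)*(z - 4)*(z + 3)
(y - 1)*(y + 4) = y^2 + 3*y - 4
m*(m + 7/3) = m^2 + 7*m/3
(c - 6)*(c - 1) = c^2 - 7*c + 6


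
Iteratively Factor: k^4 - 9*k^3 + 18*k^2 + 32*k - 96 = (k - 3)*(k^3 - 6*k^2 + 32) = (k - 3)*(k + 2)*(k^2 - 8*k + 16) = (k - 4)*(k - 3)*(k + 2)*(k - 4)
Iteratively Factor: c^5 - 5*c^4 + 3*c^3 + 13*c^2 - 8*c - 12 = (c + 1)*(c^4 - 6*c^3 + 9*c^2 + 4*c - 12) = (c + 1)^2*(c^3 - 7*c^2 + 16*c - 12) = (c - 3)*(c + 1)^2*(c^2 - 4*c + 4) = (c - 3)*(c - 2)*(c + 1)^2*(c - 2)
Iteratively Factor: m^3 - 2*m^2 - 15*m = (m)*(m^2 - 2*m - 15) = m*(m + 3)*(m - 5)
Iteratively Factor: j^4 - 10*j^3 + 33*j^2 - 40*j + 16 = (j - 1)*(j^3 - 9*j^2 + 24*j - 16) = (j - 1)^2*(j^2 - 8*j + 16) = (j - 4)*(j - 1)^2*(j - 4)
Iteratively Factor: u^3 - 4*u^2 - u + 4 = (u - 4)*(u^2 - 1) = (u - 4)*(u + 1)*(u - 1)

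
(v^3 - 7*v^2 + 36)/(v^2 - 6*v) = v - 1 - 6/v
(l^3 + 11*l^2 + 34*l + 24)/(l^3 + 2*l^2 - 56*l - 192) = (l + 1)/(l - 8)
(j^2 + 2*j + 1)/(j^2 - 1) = (j + 1)/(j - 1)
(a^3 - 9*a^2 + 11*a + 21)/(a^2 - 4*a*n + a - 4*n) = (a^2 - 10*a + 21)/(a - 4*n)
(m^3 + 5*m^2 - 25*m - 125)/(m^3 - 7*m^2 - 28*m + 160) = (m^2 - 25)/(m^2 - 12*m + 32)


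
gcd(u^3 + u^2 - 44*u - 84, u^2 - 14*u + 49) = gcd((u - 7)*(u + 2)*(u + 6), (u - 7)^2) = u - 7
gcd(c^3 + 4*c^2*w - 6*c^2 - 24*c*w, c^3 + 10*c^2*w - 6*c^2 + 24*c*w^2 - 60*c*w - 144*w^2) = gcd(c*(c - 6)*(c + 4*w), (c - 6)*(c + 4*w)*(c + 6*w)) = c^2 + 4*c*w - 6*c - 24*w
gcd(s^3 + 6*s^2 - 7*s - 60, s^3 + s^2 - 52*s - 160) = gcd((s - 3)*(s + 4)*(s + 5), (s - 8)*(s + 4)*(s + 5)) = s^2 + 9*s + 20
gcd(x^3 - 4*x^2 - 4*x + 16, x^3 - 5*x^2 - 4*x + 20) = x^2 - 4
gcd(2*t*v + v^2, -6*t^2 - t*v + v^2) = 2*t + v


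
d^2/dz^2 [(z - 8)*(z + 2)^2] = 6*z - 8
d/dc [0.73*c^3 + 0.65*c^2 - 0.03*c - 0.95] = 2.19*c^2 + 1.3*c - 0.03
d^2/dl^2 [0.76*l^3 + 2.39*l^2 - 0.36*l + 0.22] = 4.56*l + 4.78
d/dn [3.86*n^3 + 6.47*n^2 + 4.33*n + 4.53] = 11.58*n^2 + 12.94*n + 4.33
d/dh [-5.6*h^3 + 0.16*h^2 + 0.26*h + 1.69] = -16.8*h^2 + 0.32*h + 0.26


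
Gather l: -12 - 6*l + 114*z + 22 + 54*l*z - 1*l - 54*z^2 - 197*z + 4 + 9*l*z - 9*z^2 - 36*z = l*(63*z - 7) - 63*z^2 - 119*z + 14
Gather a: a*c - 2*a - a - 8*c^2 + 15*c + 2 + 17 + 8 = a*(c - 3) - 8*c^2 + 15*c + 27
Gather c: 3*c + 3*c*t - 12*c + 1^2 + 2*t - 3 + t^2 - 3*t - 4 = c*(3*t - 9) + t^2 - t - 6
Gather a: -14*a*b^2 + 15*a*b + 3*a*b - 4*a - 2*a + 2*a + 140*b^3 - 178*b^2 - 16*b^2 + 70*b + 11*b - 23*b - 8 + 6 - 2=a*(-14*b^2 + 18*b - 4) + 140*b^3 - 194*b^2 + 58*b - 4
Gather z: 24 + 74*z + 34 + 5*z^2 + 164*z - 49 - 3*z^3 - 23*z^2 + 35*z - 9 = -3*z^3 - 18*z^2 + 273*z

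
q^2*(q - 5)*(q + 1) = q^4 - 4*q^3 - 5*q^2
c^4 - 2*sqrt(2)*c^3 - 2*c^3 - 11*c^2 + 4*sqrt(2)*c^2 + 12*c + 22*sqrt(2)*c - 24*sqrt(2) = (c - 4)*(c - 1)*(c + 3)*(c - 2*sqrt(2))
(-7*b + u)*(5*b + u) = -35*b^2 - 2*b*u + u^2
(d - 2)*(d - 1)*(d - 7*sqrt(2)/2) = d^3 - 7*sqrt(2)*d^2/2 - 3*d^2 + 2*d + 21*sqrt(2)*d/2 - 7*sqrt(2)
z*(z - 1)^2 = z^3 - 2*z^2 + z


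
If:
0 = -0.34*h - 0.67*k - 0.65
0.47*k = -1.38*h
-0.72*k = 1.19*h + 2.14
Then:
No Solution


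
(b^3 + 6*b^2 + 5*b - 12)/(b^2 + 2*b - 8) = (b^2 + 2*b - 3)/(b - 2)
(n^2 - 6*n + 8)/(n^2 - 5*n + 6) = (n - 4)/(n - 3)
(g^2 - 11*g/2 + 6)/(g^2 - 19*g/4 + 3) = 2*(2*g - 3)/(4*g - 3)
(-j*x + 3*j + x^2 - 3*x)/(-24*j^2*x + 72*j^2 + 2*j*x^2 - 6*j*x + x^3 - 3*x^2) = (-j + x)/(-24*j^2 + 2*j*x + x^2)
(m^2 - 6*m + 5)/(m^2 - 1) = (m - 5)/(m + 1)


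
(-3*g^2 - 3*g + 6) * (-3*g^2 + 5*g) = 9*g^4 - 6*g^3 - 33*g^2 + 30*g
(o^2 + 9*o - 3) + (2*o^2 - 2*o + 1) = 3*o^2 + 7*o - 2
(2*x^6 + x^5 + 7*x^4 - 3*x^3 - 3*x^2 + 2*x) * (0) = 0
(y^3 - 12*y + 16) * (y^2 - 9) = y^5 - 21*y^3 + 16*y^2 + 108*y - 144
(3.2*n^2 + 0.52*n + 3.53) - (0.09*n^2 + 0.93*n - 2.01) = 3.11*n^2 - 0.41*n + 5.54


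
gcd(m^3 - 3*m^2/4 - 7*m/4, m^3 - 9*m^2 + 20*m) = m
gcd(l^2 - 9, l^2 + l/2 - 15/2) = l + 3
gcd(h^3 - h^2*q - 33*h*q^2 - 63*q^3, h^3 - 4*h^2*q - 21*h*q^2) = -h^2 + 4*h*q + 21*q^2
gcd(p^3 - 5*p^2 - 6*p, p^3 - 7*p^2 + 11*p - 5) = 1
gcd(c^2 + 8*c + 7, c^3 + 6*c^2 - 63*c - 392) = c + 7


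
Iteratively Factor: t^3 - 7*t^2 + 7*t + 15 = (t - 3)*(t^2 - 4*t - 5) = (t - 3)*(t + 1)*(t - 5)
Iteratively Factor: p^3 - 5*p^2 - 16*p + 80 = (p - 5)*(p^2 - 16) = (p - 5)*(p + 4)*(p - 4)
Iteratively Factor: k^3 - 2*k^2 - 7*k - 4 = (k - 4)*(k^2 + 2*k + 1) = (k - 4)*(k + 1)*(k + 1)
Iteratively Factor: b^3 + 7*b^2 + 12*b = (b + 4)*(b^2 + 3*b) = (b + 3)*(b + 4)*(b)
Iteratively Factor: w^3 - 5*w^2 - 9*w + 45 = (w + 3)*(w^2 - 8*w + 15) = (w - 3)*(w + 3)*(w - 5)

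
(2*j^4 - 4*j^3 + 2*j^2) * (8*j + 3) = 16*j^5 - 26*j^4 + 4*j^3 + 6*j^2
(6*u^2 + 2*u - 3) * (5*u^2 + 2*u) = 30*u^4 + 22*u^3 - 11*u^2 - 6*u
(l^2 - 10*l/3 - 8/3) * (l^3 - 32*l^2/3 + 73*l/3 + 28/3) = l^5 - 14*l^4 + 515*l^3/9 - 130*l^2/3 - 96*l - 224/9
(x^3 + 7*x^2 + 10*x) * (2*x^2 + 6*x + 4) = 2*x^5 + 20*x^4 + 66*x^3 + 88*x^2 + 40*x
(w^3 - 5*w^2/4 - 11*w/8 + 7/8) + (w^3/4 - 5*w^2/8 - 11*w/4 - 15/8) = 5*w^3/4 - 15*w^2/8 - 33*w/8 - 1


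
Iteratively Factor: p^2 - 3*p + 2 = (p - 1)*(p - 2)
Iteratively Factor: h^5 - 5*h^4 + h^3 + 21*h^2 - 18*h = (h - 3)*(h^4 - 2*h^3 - 5*h^2 + 6*h) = (h - 3)*(h + 2)*(h^3 - 4*h^2 + 3*h) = h*(h - 3)*(h + 2)*(h^2 - 4*h + 3) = h*(h - 3)*(h - 1)*(h + 2)*(h - 3)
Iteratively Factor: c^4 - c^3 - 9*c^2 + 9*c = (c + 3)*(c^3 - 4*c^2 + 3*c) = c*(c + 3)*(c^2 - 4*c + 3) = c*(c - 3)*(c + 3)*(c - 1)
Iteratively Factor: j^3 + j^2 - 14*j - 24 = (j + 3)*(j^2 - 2*j - 8) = (j + 2)*(j + 3)*(j - 4)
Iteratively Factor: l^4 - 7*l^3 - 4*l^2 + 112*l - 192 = (l - 4)*(l^3 - 3*l^2 - 16*l + 48) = (l - 4)*(l - 3)*(l^2 - 16) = (l - 4)^2*(l - 3)*(l + 4)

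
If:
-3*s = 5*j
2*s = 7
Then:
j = -21/10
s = 7/2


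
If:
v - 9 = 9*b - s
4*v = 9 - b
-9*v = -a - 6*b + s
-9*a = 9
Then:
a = -1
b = -28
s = -1009/4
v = 37/4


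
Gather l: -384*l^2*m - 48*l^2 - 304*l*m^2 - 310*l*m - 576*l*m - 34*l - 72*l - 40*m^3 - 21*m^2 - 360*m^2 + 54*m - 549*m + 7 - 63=l^2*(-384*m - 48) + l*(-304*m^2 - 886*m - 106) - 40*m^3 - 381*m^2 - 495*m - 56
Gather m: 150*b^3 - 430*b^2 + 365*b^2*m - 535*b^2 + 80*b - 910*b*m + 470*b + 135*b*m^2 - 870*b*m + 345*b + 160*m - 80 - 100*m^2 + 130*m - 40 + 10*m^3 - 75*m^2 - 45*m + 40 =150*b^3 - 965*b^2 + 895*b + 10*m^3 + m^2*(135*b - 175) + m*(365*b^2 - 1780*b + 245) - 80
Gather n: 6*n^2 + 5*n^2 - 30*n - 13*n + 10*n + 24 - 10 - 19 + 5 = 11*n^2 - 33*n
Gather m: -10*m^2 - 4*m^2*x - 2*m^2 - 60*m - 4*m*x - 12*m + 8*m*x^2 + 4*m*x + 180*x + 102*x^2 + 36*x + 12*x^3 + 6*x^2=m^2*(-4*x - 12) + m*(8*x^2 - 72) + 12*x^3 + 108*x^2 + 216*x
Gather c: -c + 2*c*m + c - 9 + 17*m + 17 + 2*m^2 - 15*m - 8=2*c*m + 2*m^2 + 2*m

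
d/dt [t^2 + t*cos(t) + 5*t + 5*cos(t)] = -t*sin(t) + 2*t - 5*sin(t) + cos(t) + 5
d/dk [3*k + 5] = 3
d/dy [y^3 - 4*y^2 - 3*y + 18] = 3*y^2 - 8*y - 3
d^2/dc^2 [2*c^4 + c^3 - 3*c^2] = 24*c^2 + 6*c - 6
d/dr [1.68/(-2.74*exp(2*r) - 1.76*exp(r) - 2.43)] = (9.2064*exp(r) + 2.9568)*exp(r)/(2.74*exp(2*r) + 1.76*exp(r) + 2.43)^2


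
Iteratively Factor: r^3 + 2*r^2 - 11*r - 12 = (r + 4)*(r^2 - 2*r - 3) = (r - 3)*(r + 4)*(r + 1)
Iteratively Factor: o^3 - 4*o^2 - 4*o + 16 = (o - 4)*(o^2 - 4) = (o - 4)*(o + 2)*(o - 2)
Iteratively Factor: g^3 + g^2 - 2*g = (g - 1)*(g^2 + 2*g) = g*(g - 1)*(g + 2)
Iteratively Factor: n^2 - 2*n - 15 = (n - 5)*(n + 3)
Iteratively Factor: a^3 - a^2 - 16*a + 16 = (a - 4)*(a^2 + 3*a - 4) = (a - 4)*(a - 1)*(a + 4)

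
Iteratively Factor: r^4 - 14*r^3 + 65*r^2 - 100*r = (r)*(r^3 - 14*r^2 + 65*r - 100) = r*(r - 5)*(r^2 - 9*r + 20) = r*(r - 5)*(r - 4)*(r - 5)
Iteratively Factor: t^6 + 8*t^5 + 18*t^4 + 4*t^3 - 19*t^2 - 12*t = (t)*(t^5 + 8*t^4 + 18*t^3 + 4*t^2 - 19*t - 12) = t*(t + 1)*(t^4 + 7*t^3 + 11*t^2 - 7*t - 12) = t*(t + 1)*(t + 3)*(t^3 + 4*t^2 - t - 4) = t*(t + 1)^2*(t + 3)*(t^2 + 3*t - 4) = t*(t - 1)*(t + 1)^2*(t + 3)*(t + 4)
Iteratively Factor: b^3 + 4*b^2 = (b + 4)*(b^2) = b*(b + 4)*(b)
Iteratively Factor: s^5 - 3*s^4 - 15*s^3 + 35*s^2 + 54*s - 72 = (s - 3)*(s^4 - 15*s^2 - 10*s + 24) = (s - 3)*(s + 2)*(s^3 - 2*s^2 - 11*s + 12) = (s - 3)*(s - 1)*(s + 2)*(s^2 - s - 12) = (s - 4)*(s - 3)*(s - 1)*(s + 2)*(s + 3)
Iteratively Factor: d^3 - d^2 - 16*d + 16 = (d - 1)*(d^2 - 16) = (d - 4)*(d - 1)*(d + 4)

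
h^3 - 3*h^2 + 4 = (h - 2)^2*(h + 1)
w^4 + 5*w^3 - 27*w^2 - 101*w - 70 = (w - 5)*(w + 1)*(w + 2)*(w + 7)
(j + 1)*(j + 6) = j^2 + 7*j + 6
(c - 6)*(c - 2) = c^2 - 8*c + 12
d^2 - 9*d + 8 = (d - 8)*(d - 1)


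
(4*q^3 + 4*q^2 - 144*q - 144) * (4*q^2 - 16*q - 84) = 16*q^5 - 48*q^4 - 976*q^3 + 1392*q^2 + 14400*q + 12096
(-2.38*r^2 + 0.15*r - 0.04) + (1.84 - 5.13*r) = -2.38*r^2 - 4.98*r + 1.8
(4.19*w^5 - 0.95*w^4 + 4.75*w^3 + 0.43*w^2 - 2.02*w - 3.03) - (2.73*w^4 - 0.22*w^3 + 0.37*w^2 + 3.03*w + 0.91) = 4.19*w^5 - 3.68*w^4 + 4.97*w^3 + 0.06*w^2 - 5.05*w - 3.94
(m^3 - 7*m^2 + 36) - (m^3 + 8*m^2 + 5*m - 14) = -15*m^2 - 5*m + 50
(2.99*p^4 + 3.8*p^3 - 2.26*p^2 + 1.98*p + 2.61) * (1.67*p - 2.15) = 4.9933*p^5 - 0.0825000000000014*p^4 - 11.9442*p^3 + 8.1656*p^2 + 0.1017*p - 5.6115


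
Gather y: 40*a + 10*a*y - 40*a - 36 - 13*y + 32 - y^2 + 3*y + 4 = -y^2 + y*(10*a - 10)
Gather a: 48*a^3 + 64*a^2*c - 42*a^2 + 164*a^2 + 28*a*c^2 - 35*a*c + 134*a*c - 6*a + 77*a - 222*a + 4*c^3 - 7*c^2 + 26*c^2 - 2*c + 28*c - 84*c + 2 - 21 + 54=48*a^3 + a^2*(64*c + 122) + a*(28*c^2 + 99*c - 151) + 4*c^3 + 19*c^2 - 58*c + 35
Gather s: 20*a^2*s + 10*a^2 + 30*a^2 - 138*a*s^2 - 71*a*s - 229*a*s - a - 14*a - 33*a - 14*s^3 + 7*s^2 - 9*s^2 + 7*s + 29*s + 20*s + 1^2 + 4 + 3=40*a^2 - 48*a - 14*s^3 + s^2*(-138*a - 2) + s*(20*a^2 - 300*a + 56) + 8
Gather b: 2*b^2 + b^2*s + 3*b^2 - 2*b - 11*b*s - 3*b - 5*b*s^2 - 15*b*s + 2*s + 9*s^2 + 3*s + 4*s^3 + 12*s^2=b^2*(s + 5) + b*(-5*s^2 - 26*s - 5) + 4*s^3 + 21*s^2 + 5*s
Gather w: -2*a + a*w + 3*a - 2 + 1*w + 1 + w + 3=a + w*(a + 2) + 2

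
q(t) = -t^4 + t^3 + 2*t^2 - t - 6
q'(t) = -4*t^3 + 3*t^2 + 4*t - 1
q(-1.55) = -9.14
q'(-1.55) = 14.90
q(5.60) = -756.71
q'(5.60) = -586.98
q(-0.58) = -5.06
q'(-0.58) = -1.53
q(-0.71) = -4.89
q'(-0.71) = -0.90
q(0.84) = -5.33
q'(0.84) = 2.11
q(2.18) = -10.90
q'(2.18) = -19.46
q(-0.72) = -4.89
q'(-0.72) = -0.83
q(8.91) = -5451.26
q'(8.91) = -2556.59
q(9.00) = -5685.00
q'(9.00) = -2638.00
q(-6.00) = -1440.00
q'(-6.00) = 947.00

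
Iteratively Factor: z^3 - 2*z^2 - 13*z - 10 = (z + 1)*(z^2 - 3*z - 10) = (z - 5)*(z + 1)*(z + 2)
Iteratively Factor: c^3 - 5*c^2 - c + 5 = (c - 5)*(c^2 - 1) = (c - 5)*(c - 1)*(c + 1)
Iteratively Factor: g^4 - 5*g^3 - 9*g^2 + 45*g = (g - 3)*(g^3 - 2*g^2 - 15*g) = (g - 3)*(g + 3)*(g^2 - 5*g) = g*(g - 3)*(g + 3)*(g - 5)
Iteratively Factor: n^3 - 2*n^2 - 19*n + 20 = (n - 1)*(n^2 - n - 20) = (n - 1)*(n + 4)*(n - 5)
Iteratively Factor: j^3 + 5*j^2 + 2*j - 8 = (j - 1)*(j^2 + 6*j + 8) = (j - 1)*(j + 2)*(j + 4)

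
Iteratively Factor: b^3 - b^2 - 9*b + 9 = (b + 3)*(b^2 - 4*b + 3) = (b - 3)*(b + 3)*(b - 1)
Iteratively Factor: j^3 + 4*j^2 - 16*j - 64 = (j + 4)*(j^2 - 16) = (j + 4)^2*(j - 4)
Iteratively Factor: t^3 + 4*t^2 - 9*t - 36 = (t - 3)*(t^2 + 7*t + 12) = (t - 3)*(t + 3)*(t + 4)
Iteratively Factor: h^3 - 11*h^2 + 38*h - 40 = (h - 5)*(h^2 - 6*h + 8) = (h - 5)*(h - 2)*(h - 4)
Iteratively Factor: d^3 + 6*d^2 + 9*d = (d)*(d^2 + 6*d + 9) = d*(d + 3)*(d + 3)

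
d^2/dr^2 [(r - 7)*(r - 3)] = 2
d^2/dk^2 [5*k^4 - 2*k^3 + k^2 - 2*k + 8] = 60*k^2 - 12*k + 2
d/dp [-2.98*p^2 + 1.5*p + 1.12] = 1.5 - 5.96*p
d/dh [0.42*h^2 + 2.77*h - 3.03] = 0.84*h + 2.77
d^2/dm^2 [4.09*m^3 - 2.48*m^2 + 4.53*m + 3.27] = 24.54*m - 4.96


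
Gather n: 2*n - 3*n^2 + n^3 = n^3 - 3*n^2 + 2*n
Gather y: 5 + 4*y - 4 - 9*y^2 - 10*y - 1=-9*y^2 - 6*y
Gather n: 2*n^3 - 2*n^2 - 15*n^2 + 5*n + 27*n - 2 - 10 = 2*n^3 - 17*n^2 + 32*n - 12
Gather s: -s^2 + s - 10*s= -s^2 - 9*s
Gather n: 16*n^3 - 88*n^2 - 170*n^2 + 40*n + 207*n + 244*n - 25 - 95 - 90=16*n^3 - 258*n^2 + 491*n - 210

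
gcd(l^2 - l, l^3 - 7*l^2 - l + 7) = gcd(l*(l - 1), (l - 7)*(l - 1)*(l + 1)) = l - 1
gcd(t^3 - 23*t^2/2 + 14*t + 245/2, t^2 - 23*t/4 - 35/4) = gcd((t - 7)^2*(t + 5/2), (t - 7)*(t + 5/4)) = t - 7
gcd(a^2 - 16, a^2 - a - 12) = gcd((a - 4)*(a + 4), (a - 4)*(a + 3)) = a - 4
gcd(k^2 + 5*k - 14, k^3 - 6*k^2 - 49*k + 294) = k + 7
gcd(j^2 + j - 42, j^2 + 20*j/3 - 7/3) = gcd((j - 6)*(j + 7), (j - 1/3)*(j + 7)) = j + 7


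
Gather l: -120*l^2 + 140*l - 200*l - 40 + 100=-120*l^2 - 60*l + 60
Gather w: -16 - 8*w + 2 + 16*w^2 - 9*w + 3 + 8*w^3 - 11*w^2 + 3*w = 8*w^3 + 5*w^2 - 14*w - 11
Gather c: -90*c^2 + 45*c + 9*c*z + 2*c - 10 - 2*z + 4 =-90*c^2 + c*(9*z + 47) - 2*z - 6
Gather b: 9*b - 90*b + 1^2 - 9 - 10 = -81*b - 18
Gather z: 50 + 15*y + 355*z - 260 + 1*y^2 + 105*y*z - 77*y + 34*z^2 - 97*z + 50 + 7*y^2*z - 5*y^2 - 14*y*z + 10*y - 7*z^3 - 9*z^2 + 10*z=-4*y^2 - 52*y - 7*z^3 + 25*z^2 + z*(7*y^2 + 91*y + 268) - 160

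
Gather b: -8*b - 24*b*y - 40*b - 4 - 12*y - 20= b*(-24*y - 48) - 12*y - 24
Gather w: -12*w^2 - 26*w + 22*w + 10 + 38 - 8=-12*w^2 - 4*w + 40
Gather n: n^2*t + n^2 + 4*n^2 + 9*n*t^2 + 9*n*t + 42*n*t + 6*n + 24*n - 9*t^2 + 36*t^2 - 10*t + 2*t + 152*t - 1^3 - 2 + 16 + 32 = n^2*(t + 5) + n*(9*t^2 + 51*t + 30) + 27*t^2 + 144*t + 45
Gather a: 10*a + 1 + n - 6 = 10*a + n - 5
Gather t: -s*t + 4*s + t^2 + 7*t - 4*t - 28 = 4*s + t^2 + t*(3 - s) - 28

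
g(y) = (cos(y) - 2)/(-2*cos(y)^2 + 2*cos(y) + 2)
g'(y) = (-4*sin(y)*cos(y) + 2*sin(y))*(cos(y) - 2)/(-2*cos(y)^2 + 2*cos(y) + 2)^2 - sin(y)/(-2*cos(y)^2 + 2*cos(y) + 2) = (sin(y)^2 + 4*cos(y) - 4)*sin(y)/(2*(sin(y)^2 + cos(y))^2)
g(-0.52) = -0.51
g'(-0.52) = 0.06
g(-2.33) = 8.29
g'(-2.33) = 85.89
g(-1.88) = -1.91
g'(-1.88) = 5.64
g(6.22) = -0.50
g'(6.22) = 0.00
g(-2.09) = -4.84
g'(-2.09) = 34.22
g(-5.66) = -0.52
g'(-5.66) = -0.09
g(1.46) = -0.86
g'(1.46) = -1.06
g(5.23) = -0.60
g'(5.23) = 0.35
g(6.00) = -0.50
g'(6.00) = 0.01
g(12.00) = -0.51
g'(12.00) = 0.07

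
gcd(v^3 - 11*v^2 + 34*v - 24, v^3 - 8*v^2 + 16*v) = v - 4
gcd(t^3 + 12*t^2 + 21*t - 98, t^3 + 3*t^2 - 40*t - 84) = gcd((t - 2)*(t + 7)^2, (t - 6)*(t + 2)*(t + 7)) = t + 7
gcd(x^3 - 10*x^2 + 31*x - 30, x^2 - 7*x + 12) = x - 3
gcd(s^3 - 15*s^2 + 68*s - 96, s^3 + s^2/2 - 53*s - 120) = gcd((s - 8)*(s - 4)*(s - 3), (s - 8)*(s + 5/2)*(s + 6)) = s - 8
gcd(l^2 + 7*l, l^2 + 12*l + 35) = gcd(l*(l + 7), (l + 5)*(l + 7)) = l + 7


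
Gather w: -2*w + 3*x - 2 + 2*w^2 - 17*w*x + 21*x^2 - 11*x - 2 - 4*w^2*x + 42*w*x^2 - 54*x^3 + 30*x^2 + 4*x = w^2*(2 - 4*x) + w*(42*x^2 - 17*x - 2) - 54*x^3 + 51*x^2 - 4*x - 4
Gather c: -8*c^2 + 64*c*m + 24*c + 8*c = -8*c^2 + c*(64*m + 32)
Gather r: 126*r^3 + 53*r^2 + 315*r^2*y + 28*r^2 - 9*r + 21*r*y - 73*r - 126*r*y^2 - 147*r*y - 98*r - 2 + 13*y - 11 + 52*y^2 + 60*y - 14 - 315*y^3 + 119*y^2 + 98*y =126*r^3 + r^2*(315*y + 81) + r*(-126*y^2 - 126*y - 180) - 315*y^3 + 171*y^2 + 171*y - 27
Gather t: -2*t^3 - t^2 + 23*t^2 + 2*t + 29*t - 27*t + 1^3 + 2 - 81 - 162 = -2*t^3 + 22*t^2 + 4*t - 240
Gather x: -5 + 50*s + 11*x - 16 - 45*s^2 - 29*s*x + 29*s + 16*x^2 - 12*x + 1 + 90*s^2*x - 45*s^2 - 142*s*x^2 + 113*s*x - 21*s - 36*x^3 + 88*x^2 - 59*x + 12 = -90*s^2 + 58*s - 36*x^3 + x^2*(104 - 142*s) + x*(90*s^2 + 84*s - 60) - 8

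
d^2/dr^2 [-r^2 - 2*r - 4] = -2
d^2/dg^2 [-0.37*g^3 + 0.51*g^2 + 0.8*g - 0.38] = 1.02 - 2.22*g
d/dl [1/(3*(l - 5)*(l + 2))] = (3 - 2*l)/(3*(l^4 - 6*l^3 - 11*l^2 + 60*l + 100))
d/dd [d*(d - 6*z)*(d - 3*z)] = 3*d^2 - 18*d*z + 18*z^2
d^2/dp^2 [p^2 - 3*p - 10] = 2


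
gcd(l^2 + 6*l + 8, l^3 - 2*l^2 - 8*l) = l + 2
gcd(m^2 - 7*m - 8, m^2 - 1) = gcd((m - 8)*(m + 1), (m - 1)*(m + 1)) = m + 1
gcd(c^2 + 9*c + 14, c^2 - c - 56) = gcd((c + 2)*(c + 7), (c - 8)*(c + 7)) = c + 7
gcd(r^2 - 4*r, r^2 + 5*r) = r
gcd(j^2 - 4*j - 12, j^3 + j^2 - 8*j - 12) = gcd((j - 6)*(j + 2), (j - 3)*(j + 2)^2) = j + 2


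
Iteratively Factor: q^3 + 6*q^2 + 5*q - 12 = (q + 4)*(q^2 + 2*q - 3) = (q - 1)*(q + 4)*(q + 3)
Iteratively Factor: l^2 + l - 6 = (l - 2)*(l + 3)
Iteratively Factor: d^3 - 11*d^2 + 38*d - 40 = (d - 2)*(d^2 - 9*d + 20) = (d - 5)*(d - 2)*(d - 4)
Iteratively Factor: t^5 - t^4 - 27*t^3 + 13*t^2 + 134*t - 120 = (t - 2)*(t^4 + t^3 - 25*t^2 - 37*t + 60) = (t - 5)*(t - 2)*(t^3 + 6*t^2 + 5*t - 12) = (t - 5)*(t - 2)*(t - 1)*(t^2 + 7*t + 12) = (t - 5)*(t - 2)*(t - 1)*(t + 3)*(t + 4)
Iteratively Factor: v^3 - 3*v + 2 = (v - 1)*(v^2 + v - 2) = (v - 1)*(v + 2)*(v - 1)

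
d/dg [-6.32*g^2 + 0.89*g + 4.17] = 0.89 - 12.64*g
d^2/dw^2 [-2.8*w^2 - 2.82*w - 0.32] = -5.60000000000000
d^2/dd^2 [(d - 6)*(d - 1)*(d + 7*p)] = 6*d + 14*p - 14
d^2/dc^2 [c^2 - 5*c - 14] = 2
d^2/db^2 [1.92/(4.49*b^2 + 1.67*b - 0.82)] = (-77.414784*b^2 - 28.793472*b + 1.92*(8.98*b + 1.67)*(17.96*b + 3.34) + 14.138112)/(4.49*b^2 + 1.67*b - 0.82)^3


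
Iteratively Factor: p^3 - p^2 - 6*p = (p + 2)*(p^2 - 3*p) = (p - 3)*(p + 2)*(p)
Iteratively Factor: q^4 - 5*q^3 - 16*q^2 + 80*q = (q + 4)*(q^3 - 9*q^2 + 20*q) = q*(q + 4)*(q^2 - 9*q + 20) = q*(q - 4)*(q + 4)*(q - 5)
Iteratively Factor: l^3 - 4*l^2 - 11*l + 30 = (l + 3)*(l^2 - 7*l + 10) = (l - 5)*(l + 3)*(l - 2)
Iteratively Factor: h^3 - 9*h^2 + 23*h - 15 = (h - 1)*(h^2 - 8*h + 15) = (h - 5)*(h - 1)*(h - 3)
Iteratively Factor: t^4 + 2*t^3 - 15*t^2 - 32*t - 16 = (t + 4)*(t^3 - 2*t^2 - 7*t - 4) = (t + 1)*(t + 4)*(t^2 - 3*t - 4) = (t + 1)^2*(t + 4)*(t - 4)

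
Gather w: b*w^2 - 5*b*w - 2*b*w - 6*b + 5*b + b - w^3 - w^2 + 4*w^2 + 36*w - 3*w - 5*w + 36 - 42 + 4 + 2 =-w^3 + w^2*(b + 3) + w*(28 - 7*b)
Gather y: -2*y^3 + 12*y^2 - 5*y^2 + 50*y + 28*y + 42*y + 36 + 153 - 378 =-2*y^3 + 7*y^2 + 120*y - 189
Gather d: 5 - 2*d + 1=6 - 2*d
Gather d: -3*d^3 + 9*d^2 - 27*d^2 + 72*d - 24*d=-3*d^3 - 18*d^2 + 48*d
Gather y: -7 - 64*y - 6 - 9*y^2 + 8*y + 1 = -9*y^2 - 56*y - 12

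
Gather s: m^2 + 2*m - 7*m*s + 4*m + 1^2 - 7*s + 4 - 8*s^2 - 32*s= m^2 + 6*m - 8*s^2 + s*(-7*m - 39) + 5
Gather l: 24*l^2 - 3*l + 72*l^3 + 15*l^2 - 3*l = 72*l^3 + 39*l^2 - 6*l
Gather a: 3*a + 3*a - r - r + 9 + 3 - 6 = 6*a - 2*r + 6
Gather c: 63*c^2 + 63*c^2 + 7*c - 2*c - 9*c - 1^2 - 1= 126*c^2 - 4*c - 2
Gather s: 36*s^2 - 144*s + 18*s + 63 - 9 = 36*s^2 - 126*s + 54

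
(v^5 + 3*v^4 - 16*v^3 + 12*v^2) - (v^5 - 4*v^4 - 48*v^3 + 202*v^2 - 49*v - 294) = 7*v^4 + 32*v^3 - 190*v^2 + 49*v + 294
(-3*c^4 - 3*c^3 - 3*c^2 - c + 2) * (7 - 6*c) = 18*c^5 - 3*c^4 - 3*c^3 - 15*c^2 - 19*c + 14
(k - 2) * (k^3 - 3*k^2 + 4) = k^4 - 5*k^3 + 6*k^2 + 4*k - 8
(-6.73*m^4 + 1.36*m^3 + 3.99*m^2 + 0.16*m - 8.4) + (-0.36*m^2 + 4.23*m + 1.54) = -6.73*m^4 + 1.36*m^3 + 3.63*m^2 + 4.39*m - 6.86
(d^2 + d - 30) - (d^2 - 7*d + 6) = 8*d - 36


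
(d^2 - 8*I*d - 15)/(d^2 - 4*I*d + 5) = (d - 3*I)/(d + I)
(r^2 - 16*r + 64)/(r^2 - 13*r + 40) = (r - 8)/(r - 5)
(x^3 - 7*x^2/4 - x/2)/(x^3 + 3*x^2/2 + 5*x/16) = 4*(x - 2)/(4*x + 5)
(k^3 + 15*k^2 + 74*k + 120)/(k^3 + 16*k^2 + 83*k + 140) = (k + 6)/(k + 7)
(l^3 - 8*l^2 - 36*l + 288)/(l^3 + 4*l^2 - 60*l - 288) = (l - 6)/(l + 6)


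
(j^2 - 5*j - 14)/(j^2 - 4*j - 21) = (j + 2)/(j + 3)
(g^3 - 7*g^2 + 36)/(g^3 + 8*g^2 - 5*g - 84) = (g^2 - 4*g - 12)/(g^2 + 11*g + 28)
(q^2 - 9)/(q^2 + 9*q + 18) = (q - 3)/(q + 6)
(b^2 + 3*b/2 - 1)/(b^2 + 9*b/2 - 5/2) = (b + 2)/(b + 5)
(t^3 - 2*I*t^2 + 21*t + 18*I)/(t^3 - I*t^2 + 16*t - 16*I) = (t^3 - 2*I*t^2 + 21*t + 18*I)/(t^3 - I*t^2 + 16*t - 16*I)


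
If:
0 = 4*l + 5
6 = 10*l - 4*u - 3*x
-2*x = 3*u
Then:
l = -5/4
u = 37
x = -111/2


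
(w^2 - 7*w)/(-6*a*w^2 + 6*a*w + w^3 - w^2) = (7 - w)/(6*a*w - 6*a - w^2 + w)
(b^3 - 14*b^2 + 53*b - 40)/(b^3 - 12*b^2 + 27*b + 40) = (b - 1)/(b + 1)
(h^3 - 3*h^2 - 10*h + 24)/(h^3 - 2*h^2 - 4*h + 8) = (h^2 - h - 12)/(h^2 - 4)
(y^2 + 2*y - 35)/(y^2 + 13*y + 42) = (y - 5)/(y + 6)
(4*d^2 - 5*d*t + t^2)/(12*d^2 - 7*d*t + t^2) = (-d + t)/(-3*d + t)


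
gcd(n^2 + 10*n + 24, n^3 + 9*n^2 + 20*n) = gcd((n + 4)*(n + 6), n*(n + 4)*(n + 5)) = n + 4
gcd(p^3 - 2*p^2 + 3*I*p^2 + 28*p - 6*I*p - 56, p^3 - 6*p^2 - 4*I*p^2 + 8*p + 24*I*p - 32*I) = p^2 + p*(-2 - 4*I) + 8*I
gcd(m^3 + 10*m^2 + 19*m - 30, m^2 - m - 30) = m + 5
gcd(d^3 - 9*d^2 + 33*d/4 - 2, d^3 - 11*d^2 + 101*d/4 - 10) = d^2 - 17*d/2 + 4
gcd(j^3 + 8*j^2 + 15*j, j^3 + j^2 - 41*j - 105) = j^2 + 8*j + 15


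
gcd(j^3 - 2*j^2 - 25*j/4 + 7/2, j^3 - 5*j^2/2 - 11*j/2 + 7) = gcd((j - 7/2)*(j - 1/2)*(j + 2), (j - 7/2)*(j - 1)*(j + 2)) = j^2 - 3*j/2 - 7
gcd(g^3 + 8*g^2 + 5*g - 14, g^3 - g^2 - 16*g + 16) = g - 1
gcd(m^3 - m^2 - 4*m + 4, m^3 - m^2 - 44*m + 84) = m - 2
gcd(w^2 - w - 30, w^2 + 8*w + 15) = w + 5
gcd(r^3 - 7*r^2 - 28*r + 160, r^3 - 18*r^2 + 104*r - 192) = r^2 - 12*r + 32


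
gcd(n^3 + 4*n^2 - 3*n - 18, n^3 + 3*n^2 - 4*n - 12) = n^2 + n - 6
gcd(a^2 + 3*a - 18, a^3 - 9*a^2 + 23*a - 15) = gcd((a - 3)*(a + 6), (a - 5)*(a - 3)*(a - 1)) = a - 3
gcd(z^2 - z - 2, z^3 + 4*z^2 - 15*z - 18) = z + 1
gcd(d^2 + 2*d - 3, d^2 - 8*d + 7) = d - 1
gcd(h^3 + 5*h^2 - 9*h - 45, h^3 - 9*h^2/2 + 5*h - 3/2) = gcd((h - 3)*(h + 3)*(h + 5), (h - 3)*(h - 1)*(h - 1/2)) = h - 3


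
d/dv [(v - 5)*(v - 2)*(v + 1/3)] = 3*v^2 - 40*v/3 + 23/3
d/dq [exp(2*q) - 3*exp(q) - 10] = (2*exp(q) - 3)*exp(q)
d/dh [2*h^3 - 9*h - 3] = 6*h^2 - 9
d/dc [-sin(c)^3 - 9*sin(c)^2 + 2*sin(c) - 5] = (-3*sin(c)^2 - 18*sin(c) + 2)*cos(c)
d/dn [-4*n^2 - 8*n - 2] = -8*n - 8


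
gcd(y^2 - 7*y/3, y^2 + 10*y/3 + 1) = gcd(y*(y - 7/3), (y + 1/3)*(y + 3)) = 1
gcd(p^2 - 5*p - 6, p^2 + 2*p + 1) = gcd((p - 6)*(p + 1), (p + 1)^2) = p + 1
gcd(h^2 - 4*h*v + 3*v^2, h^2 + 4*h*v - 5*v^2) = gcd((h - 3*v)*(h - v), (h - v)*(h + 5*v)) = -h + v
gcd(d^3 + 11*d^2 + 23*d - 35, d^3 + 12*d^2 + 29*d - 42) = d^2 + 6*d - 7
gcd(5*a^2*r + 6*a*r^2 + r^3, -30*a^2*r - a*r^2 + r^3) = 5*a*r + r^2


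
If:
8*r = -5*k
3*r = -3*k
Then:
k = 0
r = 0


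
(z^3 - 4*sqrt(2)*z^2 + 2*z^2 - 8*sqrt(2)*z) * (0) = 0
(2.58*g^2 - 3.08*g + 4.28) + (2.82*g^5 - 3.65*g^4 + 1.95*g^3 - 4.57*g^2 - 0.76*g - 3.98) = 2.82*g^5 - 3.65*g^4 + 1.95*g^3 - 1.99*g^2 - 3.84*g + 0.3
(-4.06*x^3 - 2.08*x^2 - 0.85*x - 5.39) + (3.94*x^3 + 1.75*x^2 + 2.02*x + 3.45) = -0.12*x^3 - 0.33*x^2 + 1.17*x - 1.94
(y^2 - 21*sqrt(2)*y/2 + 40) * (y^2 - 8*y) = y^4 - 21*sqrt(2)*y^3/2 - 8*y^3 + 40*y^2 + 84*sqrt(2)*y^2 - 320*y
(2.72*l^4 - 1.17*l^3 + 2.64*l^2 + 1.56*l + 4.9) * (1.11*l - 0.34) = 3.0192*l^5 - 2.2235*l^4 + 3.3282*l^3 + 0.834*l^2 + 4.9086*l - 1.666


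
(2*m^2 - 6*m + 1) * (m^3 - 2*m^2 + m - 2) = 2*m^5 - 10*m^4 + 15*m^3 - 12*m^2 + 13*m - 2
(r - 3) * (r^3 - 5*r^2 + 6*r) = r^4 - 8*r^3 + 21*r^2 - 18*r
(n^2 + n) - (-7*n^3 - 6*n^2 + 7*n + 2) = 7*n^3 + 7*n^2 - 6*n - 2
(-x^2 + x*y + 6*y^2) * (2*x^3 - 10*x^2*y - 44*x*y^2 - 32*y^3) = -2*x^5 + 12*x^4*y + 46*x^3*y^2 - 72*x^2*y^3 - 296*x*y^4 - 192*y^5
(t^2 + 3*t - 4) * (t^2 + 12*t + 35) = t^4 + 15*t^3 + 67*t^2 + 57*t - 140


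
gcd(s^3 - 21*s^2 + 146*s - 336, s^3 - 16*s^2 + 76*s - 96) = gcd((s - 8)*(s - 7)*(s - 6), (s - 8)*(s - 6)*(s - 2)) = s^2 - 14*s + 48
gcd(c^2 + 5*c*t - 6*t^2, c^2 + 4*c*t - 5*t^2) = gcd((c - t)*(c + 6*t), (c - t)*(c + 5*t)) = -c + t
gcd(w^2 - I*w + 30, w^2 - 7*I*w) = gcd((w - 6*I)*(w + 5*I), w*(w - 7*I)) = 1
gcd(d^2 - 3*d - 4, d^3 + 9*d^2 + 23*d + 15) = d + 1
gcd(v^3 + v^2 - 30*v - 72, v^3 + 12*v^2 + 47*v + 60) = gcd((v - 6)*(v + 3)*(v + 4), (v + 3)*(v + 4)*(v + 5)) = v^2 + 7*v + 12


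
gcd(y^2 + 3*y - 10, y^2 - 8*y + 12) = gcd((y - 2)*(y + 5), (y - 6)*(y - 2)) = y - 2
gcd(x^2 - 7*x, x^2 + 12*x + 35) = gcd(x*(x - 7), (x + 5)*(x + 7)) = 1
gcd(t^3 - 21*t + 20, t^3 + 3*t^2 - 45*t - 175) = t + 5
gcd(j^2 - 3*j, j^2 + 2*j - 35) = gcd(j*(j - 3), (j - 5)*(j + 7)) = 1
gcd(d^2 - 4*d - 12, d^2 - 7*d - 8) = 1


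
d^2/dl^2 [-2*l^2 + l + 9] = -4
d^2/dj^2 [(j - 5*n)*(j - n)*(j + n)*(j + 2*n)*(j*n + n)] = 2*n*(10*j^3 - 18*j^2*n + 6*j^2 - 33*j*n^2 - 9*j*n + 3*n^3 - 11*n^2)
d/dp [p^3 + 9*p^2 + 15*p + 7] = 3*p^2 + 18*p + 15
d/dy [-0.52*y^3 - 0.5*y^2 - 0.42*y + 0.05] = -1.56*y^2 - 1.0*y - 0.42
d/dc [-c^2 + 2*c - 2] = 2 - 2*c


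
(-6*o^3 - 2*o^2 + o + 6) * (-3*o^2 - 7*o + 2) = 18*o^5 + 48*o^4 - o^3 - 29*o^2 - 40*o + 12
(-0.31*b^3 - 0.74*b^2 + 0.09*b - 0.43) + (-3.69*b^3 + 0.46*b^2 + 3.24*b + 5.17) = -4.0*b^3 - 0.28*b^2 + 3.33*b + 4.74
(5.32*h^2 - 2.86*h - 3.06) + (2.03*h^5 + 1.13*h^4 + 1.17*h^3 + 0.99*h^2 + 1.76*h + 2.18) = 2.03*h^5 + 1.13*h^4 + 1.17*h^3 + 6.31*h^2 - 1.1*h - 0.88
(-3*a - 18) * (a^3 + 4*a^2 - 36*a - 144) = -3*a^4 - 30*a^3 + 36*a^2 + 1080*a + 2592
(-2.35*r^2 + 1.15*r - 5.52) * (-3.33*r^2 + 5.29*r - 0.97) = 7.8255*r^4 - 16.261*r^3 + 26.7446*r^2 - 30.3163*r + 5.3544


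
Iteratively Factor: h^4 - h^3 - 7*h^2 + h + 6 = (h + 1)*(h^3 - 2*h^2 - 5*h + 6) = (h - 1)*(h + 1)*(h^2 - h - 6) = (h - 3)*(h - 1)*(h + 1)*(h + 2)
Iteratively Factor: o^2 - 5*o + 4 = (o - 4)*(o - 1)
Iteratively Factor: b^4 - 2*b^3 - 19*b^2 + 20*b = (b + 4)*(b^3 - 6*b^2 + 5*b) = (b - 5)*(b + 4)*(b^2 - b) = (b - 5)*(b - 1)*(b + 4)*(b)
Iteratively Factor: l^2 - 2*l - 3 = (l + 1)*(l - 3)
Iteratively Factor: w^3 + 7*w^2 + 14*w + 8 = (w + 1)*(w^2 + 6*w + 8) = (w + 1)*(w + 2)*(w + 4)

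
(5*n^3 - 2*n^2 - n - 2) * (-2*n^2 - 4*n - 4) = -10*n^5 - 16*n^4 - 10*n^3 + 16*n^2 + 12*n + 8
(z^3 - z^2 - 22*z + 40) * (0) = 0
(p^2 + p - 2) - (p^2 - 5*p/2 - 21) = 7*p/2 + 19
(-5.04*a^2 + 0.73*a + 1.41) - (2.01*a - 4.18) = -5.04*a^2 - 1.28*a + 5.59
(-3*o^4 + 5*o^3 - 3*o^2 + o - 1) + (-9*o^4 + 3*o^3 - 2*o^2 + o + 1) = -12*o^4 + 8*o^3 - 5*o^2 + 2*o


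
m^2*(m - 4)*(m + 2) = m^4 - 2*m^3 - 8*m^2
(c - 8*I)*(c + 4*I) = c^2 - 4*I*c + 32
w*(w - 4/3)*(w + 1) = w^3 - w^2/3 - 4*w/3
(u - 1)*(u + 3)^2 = u^3 + 5*u^2 + 3*u - 9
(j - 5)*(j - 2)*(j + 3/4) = j^3 - 25*j^2/4 + 19*j/4 + 15/2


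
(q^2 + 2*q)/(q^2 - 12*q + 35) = q*(q + 2)/(q^2 - 12*q + 35)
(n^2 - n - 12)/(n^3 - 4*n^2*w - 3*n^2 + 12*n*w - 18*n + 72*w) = (4 - n)/(-n^2 + 4*n*w + 6*n - 24*w)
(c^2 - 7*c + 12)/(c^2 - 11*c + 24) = (c - 4)/(c - 8)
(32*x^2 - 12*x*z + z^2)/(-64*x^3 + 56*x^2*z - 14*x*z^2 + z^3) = -1/(2*x - z)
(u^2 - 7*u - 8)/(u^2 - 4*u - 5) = (u - 8)/(u - 5)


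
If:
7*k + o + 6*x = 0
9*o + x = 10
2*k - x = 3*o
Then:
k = 85/74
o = 95/74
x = -115/74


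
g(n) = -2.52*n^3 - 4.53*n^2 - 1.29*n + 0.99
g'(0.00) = -1.29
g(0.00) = 0.99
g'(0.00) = -1.29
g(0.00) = 0.99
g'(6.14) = -341.93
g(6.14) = -761.03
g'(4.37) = -185.25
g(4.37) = -301.46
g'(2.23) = -59.09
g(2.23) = -52.36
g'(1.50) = -31.89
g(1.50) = -19.64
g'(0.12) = -2.49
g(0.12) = 0.77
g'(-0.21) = 0.28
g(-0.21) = 1.08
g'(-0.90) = 0.74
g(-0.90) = 0.32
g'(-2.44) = -24.19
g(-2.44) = 13.78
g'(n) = -7.56*n^2 - 9.06*n - 1.29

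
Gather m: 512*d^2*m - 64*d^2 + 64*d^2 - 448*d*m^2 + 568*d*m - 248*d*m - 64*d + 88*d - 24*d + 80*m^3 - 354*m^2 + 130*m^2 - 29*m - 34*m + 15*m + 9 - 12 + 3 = 80*m^3 + m^2*(-448*d - 224) + m*(512*d^2 + 320*d - 48)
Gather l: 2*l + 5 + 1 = 2*l + 6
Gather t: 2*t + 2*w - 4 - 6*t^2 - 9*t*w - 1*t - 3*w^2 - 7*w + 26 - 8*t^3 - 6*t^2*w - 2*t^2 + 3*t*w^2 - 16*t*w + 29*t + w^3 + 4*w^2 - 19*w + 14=-8*t^3 + t^2*(-6*w - 8) + t*(3*w^2 - 25*w + 30) + w^3 + w^2 - 24*w + 36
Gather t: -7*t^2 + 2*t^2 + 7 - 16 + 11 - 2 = -5*t^2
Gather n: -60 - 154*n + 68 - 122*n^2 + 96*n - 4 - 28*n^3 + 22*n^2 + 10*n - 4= -28*n^3 - 100*n^2 - 48*n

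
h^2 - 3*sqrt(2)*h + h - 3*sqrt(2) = (h + 1)*(h - 3*sqrt(2))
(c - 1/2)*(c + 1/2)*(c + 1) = c^3 + c^2 - c/4 - 1/4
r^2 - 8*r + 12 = (r - 6)*(r - 2)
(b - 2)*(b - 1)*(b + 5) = b^3 + 2*b^2 - 13*b + 10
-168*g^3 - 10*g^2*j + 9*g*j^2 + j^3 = (-4*g + j)*(6*g + j)*(7*g + j)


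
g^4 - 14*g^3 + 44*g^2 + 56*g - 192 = (g - 8)*(g - 6)*(g - 2)*(g + 2)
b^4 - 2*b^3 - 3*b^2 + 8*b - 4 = (b - 2)*(b - 1)^2*(b + 2)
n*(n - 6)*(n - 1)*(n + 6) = n^4 - n^3 - 36*n^2 + 36*n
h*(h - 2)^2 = h^3 - 4*h^2 + 4*h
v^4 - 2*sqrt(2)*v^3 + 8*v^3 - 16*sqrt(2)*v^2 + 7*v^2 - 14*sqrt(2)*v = v*(v + 1)*(v + 7)*(v - 2*sqrt(2))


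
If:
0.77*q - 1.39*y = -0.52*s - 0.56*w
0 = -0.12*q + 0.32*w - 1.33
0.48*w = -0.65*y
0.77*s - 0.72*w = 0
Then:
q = -5.57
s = 1.93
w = 2.07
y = -1.53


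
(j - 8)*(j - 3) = j^2 - 11*j + 24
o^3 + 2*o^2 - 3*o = o*(o - 1)*(o + 3)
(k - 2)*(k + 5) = k^2 + 3*k - 10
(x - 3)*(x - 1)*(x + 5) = x^3 + x^2 - 17*x + 15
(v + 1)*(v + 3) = v^2 + 4*v + 3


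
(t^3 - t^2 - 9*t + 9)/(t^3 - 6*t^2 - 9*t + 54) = (t - 1)/(t - 6)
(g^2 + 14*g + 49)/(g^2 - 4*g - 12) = (g^2 + 14*g + 49)/(g^2 - 4*g - 12)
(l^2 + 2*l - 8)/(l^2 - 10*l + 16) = (l + 4)/(l - 8)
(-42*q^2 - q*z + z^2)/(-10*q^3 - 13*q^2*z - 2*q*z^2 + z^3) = (42*q^2 + q*z - z^2)/(10*q^3 + 13*q^2*z + 2*q*z^2 - z^3)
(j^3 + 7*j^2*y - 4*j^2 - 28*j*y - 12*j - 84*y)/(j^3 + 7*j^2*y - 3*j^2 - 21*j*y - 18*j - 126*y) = (j + 2)/(j + 3)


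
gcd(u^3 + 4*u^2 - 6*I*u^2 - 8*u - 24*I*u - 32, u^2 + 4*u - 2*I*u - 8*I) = u^2 + u*(4 - 2*I) - 8*I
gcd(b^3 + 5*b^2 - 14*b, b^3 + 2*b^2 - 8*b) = b^2 - 2*b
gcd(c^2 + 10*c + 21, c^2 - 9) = c + 3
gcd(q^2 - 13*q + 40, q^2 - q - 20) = q - 5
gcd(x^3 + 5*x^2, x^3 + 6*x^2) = x^2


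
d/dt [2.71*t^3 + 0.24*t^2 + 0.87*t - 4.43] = 8.13*t^2 + 0.48*t + 0.87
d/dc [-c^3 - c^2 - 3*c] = -3*c^2 - 2*c - 3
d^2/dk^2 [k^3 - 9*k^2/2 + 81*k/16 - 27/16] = 6*k - 9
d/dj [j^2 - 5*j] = 2*j - 5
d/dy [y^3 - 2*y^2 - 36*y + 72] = 3*y^2 - 4*y - 36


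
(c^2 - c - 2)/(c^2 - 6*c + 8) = (c + 1)/(c - 4)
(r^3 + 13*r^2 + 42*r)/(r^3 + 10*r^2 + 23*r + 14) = r*(r + 6)/(r^2 + 3*r + 2)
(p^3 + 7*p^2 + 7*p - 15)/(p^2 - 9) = (p^2 + 4*p - 5)/(p - 3)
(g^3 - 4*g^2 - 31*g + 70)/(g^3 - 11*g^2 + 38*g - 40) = (g^2 - 2*g - 35)/(g^2 - 9*g + 20)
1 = 1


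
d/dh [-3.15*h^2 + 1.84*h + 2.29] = 1.84 - 6.3*h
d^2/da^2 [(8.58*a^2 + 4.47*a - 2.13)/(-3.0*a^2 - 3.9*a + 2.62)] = (120.312*a^3 - 289.6128*a^2 - 61.2792*a - 110.863824)/(27.0*a^6 + 105.3*a^5 + 66.15*a^4 - 124.605*a^3 - 57.771*a^2 + 80.31348*a - 17.984728)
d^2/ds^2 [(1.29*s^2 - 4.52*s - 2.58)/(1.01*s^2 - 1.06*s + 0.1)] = (-1.77635683940025e-15*s^4 - 6.459556*s^3 - 16.572888*s^2 + 19.312008*s - 6.209056)/(1.030301*s^6 - 3.243918*s^5 + 3.710538*s^4 - 1.833376*s^3 + 0.36738*s^2 - 0.0318*s + 0.001)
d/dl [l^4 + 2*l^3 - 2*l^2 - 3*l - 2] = 4*l^3 + 6*l^2 - 4*l - 3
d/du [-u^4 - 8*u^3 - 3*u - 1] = -4*u^3 - 24*u^2 - 3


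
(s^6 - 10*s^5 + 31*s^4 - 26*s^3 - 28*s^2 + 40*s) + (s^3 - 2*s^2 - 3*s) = s^6 - 10*s^5 + 31*s^4 - 25*s^3 - 30*s^2 + 37*s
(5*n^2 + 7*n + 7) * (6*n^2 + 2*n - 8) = 30*n^4 + 52*n^3 + 16*n^2 - 42*n - 56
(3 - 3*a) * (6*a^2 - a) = -18*a^3 + 21*a^2 - 3*a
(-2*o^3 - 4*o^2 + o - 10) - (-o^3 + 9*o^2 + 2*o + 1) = -o^3 - 13*o^2 - o - 11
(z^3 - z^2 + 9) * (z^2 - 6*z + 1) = z^5 - 7*z^4 + 7*z^3 + 8*z^2 - 54*z + 9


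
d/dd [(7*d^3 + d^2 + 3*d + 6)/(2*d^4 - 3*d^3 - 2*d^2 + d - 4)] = (-14*d^6 - 4*d^5 - 29*d^4 - 16*d^3 - 23*d^2 + 16*d - 18)/(4*d^8 - 12*d^7 + d^6 + 16*d^5 - 18*d^4 + 20*d^3 + 17*d^2 - 8*d + 16)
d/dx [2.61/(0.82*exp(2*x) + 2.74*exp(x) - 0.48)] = (-4.2804*exp(x) - 7.1514)*exp(x)/(0.82*exp(2*x) + 2.74*exp(x) - 0.48)^2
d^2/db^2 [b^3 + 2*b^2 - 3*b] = 6*b + 4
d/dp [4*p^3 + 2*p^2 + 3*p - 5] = 12*p^2 + 4*p + 3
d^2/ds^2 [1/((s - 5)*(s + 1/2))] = 4*(4*(s - 5)^2 + 2*(s - 5)*(2*s + 1) + (2*s + 1)^2)/((s - 5)^3*(2*s + 1)^3)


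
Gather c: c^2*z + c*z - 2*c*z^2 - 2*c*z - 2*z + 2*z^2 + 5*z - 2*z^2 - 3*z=c^2*z + c*(-2*z^2 - z)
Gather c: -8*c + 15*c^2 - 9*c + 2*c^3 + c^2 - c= 2*c^3 + 16*c^2 - 18*c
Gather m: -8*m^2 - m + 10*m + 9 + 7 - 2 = -8*m^2 + 9*m + 14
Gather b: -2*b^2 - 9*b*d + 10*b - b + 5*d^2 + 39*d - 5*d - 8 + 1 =-2*b^2 + b*(9 - 9*d) + 5*d^2 + 34*d - 7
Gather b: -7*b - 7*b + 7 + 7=14 - 14*b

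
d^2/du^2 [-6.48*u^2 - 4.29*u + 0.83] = -12.9600000000000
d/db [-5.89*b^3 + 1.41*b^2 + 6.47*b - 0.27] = -17.67*b^2 + 2.82*b + 6.47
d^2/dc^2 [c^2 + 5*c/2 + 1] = 2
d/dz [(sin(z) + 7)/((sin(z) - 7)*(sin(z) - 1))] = (-14*sin(z) + cos(z)^2 + 62)*cos(z)/((sin(z) - 7)^2*(sin(z) - 1)^2)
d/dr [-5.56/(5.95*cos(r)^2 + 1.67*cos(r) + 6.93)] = -(66.164*cos(r) + 9.2852)*sin(r)/(5.95*cos(r)^2 + 1.67*cos(r) + 6.93)^2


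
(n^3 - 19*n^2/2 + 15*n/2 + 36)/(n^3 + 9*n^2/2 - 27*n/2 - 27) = (n - 8)/(n + 6)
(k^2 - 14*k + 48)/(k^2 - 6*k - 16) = (k - 6)/(k + 2)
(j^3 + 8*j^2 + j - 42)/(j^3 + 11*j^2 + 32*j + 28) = (j^2 + j - 6)/(j^2 + 4*j + 4)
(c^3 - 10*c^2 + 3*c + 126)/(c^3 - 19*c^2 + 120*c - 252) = (c + 3)/(c - 6)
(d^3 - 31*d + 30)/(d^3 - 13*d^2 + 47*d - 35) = (d + 6)/(d - 7)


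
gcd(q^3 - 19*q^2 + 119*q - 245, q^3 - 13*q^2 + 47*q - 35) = q^2 - 12*q + 35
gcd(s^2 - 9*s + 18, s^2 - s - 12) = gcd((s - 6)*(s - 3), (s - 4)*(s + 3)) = 1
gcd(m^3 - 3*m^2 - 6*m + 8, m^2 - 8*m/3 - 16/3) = m - 4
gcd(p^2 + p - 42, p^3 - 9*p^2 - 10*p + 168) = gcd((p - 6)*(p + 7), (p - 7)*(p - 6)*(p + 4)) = p - 6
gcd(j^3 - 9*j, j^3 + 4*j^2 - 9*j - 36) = j^2 - 9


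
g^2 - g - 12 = (g - 4)*(g + 3)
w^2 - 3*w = w*(w - 3)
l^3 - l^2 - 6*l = l*(l - 3)*(l + 2)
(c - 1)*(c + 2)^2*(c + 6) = c^4 + 9*c^3 + 18*c^2 - 4*c - 24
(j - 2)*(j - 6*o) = j^2 - 6*j*o - 2*j + 12*o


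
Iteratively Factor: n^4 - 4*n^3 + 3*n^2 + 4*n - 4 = (n - 1)*(n^3 - 3*n^2 + 4) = (n - 2)*(n - 1)*(n^2 - n - 2) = (n - 2)*(n - 1)*(n + 1)*(n - 2)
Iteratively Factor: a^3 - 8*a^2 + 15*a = (a)*(a^2 - 8*a + 15) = a*(a - 3)*(a - 5)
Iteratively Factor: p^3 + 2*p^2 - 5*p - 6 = (p + 1)*(p^2 + p - 6) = (p + 1)*(p + 3)*(p - 2)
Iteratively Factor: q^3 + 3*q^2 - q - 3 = (q + 1)*(q^2 + 2*q - 3) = (q - 1)*(q + 1)*(q + 3)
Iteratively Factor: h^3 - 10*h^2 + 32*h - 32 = (h - 4)*(h^2 - 6*h + 8) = (h - 4)^2*(h - 2)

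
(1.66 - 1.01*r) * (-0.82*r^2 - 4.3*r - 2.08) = 0.8282*r^3 + 2.9818*r^2 - 5.0372*r - 3.4528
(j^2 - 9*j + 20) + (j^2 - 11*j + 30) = 2*j^2 - 20*j + 50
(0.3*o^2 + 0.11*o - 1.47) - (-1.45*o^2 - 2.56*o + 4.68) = 1.75*o^2 + 2.67*o - 6.15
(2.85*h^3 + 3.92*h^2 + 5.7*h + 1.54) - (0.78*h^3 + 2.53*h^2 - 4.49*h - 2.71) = 2.07*h^3 + 1.39*h^2 + 10.19*h + 4.25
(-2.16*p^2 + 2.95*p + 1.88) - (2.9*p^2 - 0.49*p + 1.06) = -5.06*p^2 + 3.44*p + 0.82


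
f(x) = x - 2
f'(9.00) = 1.00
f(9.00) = 7.00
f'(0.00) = 1.00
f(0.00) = -2.00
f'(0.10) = 1.00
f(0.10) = -1.90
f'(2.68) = 1.00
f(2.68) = 0.68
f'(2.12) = 1.00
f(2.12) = 0.12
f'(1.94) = 1.00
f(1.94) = -0.06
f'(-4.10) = 1.00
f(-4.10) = -6.10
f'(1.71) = 1.00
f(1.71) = -0.29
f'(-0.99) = 1.00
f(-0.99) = -2.99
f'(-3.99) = 1.00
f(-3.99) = -5.99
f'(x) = 1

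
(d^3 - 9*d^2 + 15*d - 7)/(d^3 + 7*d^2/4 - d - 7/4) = 4*(d^2 - 8*d + 7)/(4*d^2 + 11*d + 7)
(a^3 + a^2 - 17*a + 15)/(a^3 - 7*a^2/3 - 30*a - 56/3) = 3*(-a^3 - a^2 + 17*a - 15)/(-3*a^3 + 7*a^2 + 90*a + 56)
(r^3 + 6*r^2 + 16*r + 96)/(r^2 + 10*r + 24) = (r^2 + 16)/(r + 4)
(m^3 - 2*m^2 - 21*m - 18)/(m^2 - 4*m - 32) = (-m^3 + 2*m^2 + 21*m + 18)/(-m^2 + 4*m + 32)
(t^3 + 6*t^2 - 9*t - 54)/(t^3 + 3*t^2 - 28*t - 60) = (t^2 - 9)/(t^2 - 3*t - 10)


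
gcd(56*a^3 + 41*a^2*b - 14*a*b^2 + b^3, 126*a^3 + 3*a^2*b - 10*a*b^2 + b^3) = 7*a - b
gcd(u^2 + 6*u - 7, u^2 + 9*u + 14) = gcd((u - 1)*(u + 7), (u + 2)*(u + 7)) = u + 7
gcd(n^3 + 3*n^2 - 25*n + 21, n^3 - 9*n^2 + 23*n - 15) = n^2 - 4*n + 3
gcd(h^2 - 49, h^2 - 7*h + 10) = 1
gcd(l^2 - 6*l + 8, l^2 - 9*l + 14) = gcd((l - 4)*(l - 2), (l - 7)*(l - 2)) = l - 2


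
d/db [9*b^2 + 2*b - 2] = 18*b + 2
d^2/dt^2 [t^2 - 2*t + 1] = 2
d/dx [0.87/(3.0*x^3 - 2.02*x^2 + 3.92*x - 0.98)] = (-7.83*x^2 + 3.5148*x - 3.4104)/(3.0*x^3 - 2.02*x^2 + 3.92*x - 0.98)^2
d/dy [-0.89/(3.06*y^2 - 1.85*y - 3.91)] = (5.4468*y - 1.6465)/(-3.06*y^2 + 1.85*y + 3.91)^2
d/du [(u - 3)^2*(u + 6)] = 3*u^2 - 27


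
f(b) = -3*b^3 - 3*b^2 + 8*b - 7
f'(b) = -9*b^2 - 6*b + 8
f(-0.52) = -11.55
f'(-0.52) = 8.69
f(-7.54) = 1048.11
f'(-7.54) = -458.42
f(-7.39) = 980.79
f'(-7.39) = -439.17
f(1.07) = -5.55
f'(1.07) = -8.72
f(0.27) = -5.12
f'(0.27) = 5.72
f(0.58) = -3.95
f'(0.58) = 1.49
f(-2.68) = 7.76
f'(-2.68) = -40.56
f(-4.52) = 172.59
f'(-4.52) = -148.75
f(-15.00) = 9323.00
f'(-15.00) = -1927.00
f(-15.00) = 9323.00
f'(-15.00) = -1927.00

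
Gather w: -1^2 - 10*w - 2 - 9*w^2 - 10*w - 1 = -9*w^2 - 20*w - 4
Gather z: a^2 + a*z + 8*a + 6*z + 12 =a^2 + 8*a + z*(a + 6) + 12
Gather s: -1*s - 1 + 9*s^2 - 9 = 9*s^2 - s - 10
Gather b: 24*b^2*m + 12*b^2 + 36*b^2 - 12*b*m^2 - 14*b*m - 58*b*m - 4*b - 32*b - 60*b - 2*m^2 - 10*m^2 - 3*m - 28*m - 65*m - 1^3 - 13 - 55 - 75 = b^2*(24*m + 48) + b*(-12*m^2 - 72*m - 96) - 12*m^2 - 96*m - 144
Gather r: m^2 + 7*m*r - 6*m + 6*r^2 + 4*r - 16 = m^2 - 6*m + 6*r^2 + r*(7*m + 4) - 16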